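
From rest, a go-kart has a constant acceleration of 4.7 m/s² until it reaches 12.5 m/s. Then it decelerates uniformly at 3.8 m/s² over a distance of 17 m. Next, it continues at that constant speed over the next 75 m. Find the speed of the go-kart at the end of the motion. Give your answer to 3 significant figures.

5.20 m/s

Phase 1 (accelerating): v₀ = 0 m/s, a = 4.7 m/s².
v = v₀ + at → t = (12.5 − 0) / 4.7 = 2.66 s
v² = v₀² + 2aΔx → Δx = (12.5² − 0²)/(2·4.7) = 16.6 m

Phase 2 (decelerating): v₀ = 12.5 m/s, a = -3.8 m/s².
v² = v₀² + 2aΔx = 12.5² + 2·-3.8·17 = 27.1 → v = 5.20 m/s
t = (v − v₀)/a = (5.20 − 12.5)/-3.8 = 1.92 s

Phase 3 (constant speed): v₀ = 5.20 m/s, a = 0 m/s².
Constant speed: t = d/v = 75/5.20 = 14.4 s
Final speed = 5.20 m/s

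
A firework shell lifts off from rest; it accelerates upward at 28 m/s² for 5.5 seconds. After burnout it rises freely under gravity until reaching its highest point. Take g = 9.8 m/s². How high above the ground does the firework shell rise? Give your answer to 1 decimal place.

Phase 1 (powered ascent): v₀ = 0 m/s, a = 28 m/s².
v = v₀ + at = 0 + (28)(5.5) = 154 m/s
Δx = v₀t + ½at² = 0·5.5 + 0.5·28·5.5² = 424 m

Phase 2 (coasting upward): v₀ = 154 m/s, a = -9.8 m/s².
v = v₀ + at → t = (0 − 154) / -9.8 = 15.7 s
v² = v₀² + 2aΔx → Δx = (0² − 154²)/(2·-9.8) = 1210 m
Maximum height = 424 + 1210 = 1630 m

1633.5 m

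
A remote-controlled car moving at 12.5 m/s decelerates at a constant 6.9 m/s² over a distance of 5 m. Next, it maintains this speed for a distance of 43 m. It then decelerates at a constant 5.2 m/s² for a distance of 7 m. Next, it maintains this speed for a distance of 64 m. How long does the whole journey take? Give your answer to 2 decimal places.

22.96 s

Phase 1 (decelerating): v₀ = 12.5 m/s, a = -6.9 m/s².
v² = v₀² + 2aΔx = 12.5² + 2·-6.9·5 = 87.2 → v = 9.34 m/s
t = (v − v₀)/a = (9.34 − 12.5)/-6.9 = 0.458 s

Phase 2 (constant speed): v₀ = 9.34 m/s, a = 0 m/s².
Constant speed: t = d/v = 43/9.34 = 4.60 s

Phase 3 (decelerating): v₀ = 9.34 m/s, a = -5.2 m/s².
v² = v₀² + 2aΔx = 9.34² + 2·-5.2·7 = 14.5 → v = 3.80 m/s
t = (v − v₀)/a = (3.80 − 9.34)/-5.2 = 1.07 s

Phase 4 (constant speed): v₀ = 3.80 m/s, a = 0 m/s².
Constant speed: t = d/v = 64/3.80 = 16.8 s
Total time = 0.458 + 4.60 + 1.07 + 16.8 = 23.0 s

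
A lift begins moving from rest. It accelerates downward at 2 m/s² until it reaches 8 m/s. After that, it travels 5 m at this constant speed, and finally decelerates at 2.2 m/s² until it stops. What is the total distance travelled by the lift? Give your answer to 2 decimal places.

35.55 m

Phase 1 (accelerating): v₀ = 0 m/s, a = 2 m/s².
v = v₀ + at → t = (8 − 0) / 2 = 4.00 s
v² = v₀² + 2aΔx → Δx = (8² − 0²)/(2·2) = 16.0 m

Phase 2 (constant speed): v₀ = 8.00 m/s, a = 0 m/s².
Constant speed: t = d/v = 5/8.00 = 0.625 s

Phase 3 (decelerating): v₀ = 8.00 m/s, a = -2.2 m/s².
v = v₀ + at → t = (0 − 8.00) / -2.2 = 3.64 s
v² = v₀² + 2aΔx → Δx = (0² − 8.00²)/(2·-2.2) = 14.5 m
Total distance = 16.0 + 5.00 + 14.5 = 35.5 m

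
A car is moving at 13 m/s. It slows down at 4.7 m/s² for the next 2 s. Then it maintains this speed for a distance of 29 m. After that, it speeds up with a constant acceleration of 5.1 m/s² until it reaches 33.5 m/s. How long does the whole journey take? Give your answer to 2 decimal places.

Phase 1 (decelerating): v₀ = 13.0 m/s, a = -4.7 m/s².
v = v₀ + at = 13.0 + (-4.7)(2) = 3.60 m/s
Δx = v₀t + ½at² = 13.0·2 + 0.5·-4.7·2² = 16.6 m

Phase 2 (constant speed): v₀ = 3.60 m/s, a = 0 m/s².
Constant speed: t = d/v = 29/3.60 = 8.06 s

Phase 3 (accelerating): v₀ = 3.60 m/s, a = 5.1 m/s².
v = v₀ + at → t = (33.5 − 3.60) / 5.1 = 5.86 s
v² = v₀² + 2aΔx → Δx = (33.5² − 3.60²)/(2·5.1) = 109 m
Total time = 2.00 + 8.06 + 5.86 = 15.9 s

15.92 s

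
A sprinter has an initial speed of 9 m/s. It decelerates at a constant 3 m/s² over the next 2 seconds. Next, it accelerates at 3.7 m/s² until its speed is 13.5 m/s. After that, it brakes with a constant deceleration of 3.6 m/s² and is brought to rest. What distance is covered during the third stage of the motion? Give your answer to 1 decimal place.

25.3 m

Phase 1 (decelerating): v₀ = 9.00 m/s, a = -3 m/s².
v = v₀ + at = 9.00 + (-3)(2) = 3.00 m/s
Δx = v₀t + ½at² = 9.00·2 + 0.5·-3·2² = 12.0 m

Phase 2 (accelerating): v₀ = 3.00 m/s, a = 3.7 m/s².
v = v₀ + at → t = (13.5 − 3.00) / 3.7 = 2.84 s
v² = v₀² + 2aΔx → Δx = (13.5² − 3.00²)/(2·3.7) = 23.4 m

Phase 3 (decelerating): v₀ = 13.5 m/s, a = -3.6 m/s².
v = v₀ + at → t = (0 − 13.5) / -3.6 = 3.75 s
v² = v₀² + 2aΔx → Δx = (0² − 13.5²)/(2·-3.6) = 25.3 m
Distance in phase 3 = 25.3 m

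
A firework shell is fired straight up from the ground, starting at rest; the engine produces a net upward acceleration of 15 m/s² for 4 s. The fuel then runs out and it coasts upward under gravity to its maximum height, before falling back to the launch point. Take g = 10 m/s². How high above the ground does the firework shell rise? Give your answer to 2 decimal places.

300.00 m

Phase 1 (powered ascent): v₀ = 0 m/s, a = 15 m/s².
v = v₀ + at = 0 + (15)(4) = 60.0 m/s
Δx = v₀t + ½at² = 0·4 + 0.5·15·4² = 120 m

Phase 2 (coasting upward): v₀ = 60.0 m/s, a = -10 m/s².
v = v₀ + at → t = (0 − 60.0) / -10 = 6.00 s
v² = v₀² + 2aΔx → Δx = (0² − 60.0²)/(2·-10) = 180 m
Maximum height = 120 + 180 = 300 m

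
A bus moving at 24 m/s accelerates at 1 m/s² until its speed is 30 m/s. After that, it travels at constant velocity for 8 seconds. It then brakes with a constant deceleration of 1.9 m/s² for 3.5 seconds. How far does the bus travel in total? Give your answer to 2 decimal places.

495.36 m

Phase 1 (accelerating): v₀ = 24.0 m/s, a = 1 m/s².
v = v₀ + at → t = (30 − 24.0) / 1 = 6.00 s
v² = v₀² + 2aΔx → Δx = (30² − 24.0²)/(2·1) = 162 m

Phase 2 (constant speed): v₀ = 30.0 m/s, a = 0 m/s².
v = v₀ + at = 30.0 + (0)(8) = 30.0 m/s
Δx = v₀t + ½at² = 30.0·8 + 0.5·0·8² = 240 m

Phase 3 (decelerating): v₀ = 30.0 m/s, a = -1.9 m/s².
v = v₀ + at = 30.0 + (-1.9)(3.5) = 23.4 m/s
Δx = v₀t + ½at² = 30.0·3.5 + 0.5·-1.9·3.5² = 93.4 m
Total distance = 162 + 240 + 93.4 = 495 m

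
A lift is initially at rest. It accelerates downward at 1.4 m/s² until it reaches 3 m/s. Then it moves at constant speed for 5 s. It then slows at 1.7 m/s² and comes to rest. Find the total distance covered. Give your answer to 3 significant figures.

Phase 1 (accelerating): v₀ = 0 m/s, a = 1.4 m/s².
v = v₀ + at → t = (3 − 0) / 1.4 = 2.14 s
v² = v₀² + 2aΔx → Δx = (3² − 0²)/(2·1.4) = 3.21 m

Phase 2 (constant speed): v₀ = 3.00 m/s, a = 0 m/s².
v = v₀ + at = 3.00 + (0)(5) = 3.00 m/s
Δx = v₀t + ½at² = 3.00·5 + 0.5·0·5² = 15.0 m

Phase 3 (decelerating): v₀ = 3.00 m/s, a = -1.7 m/s².
v = v₀ + at → t = (0 − 3.00) / -1.7 = 1.76 s
v² = v₀² + 2aΔx → Δx = (0² − 3.00²)/(2·-1.7) = 2.65 m
Total distance = 3.21 + 15.0 + 2.65 = 20.9 m

20.9 m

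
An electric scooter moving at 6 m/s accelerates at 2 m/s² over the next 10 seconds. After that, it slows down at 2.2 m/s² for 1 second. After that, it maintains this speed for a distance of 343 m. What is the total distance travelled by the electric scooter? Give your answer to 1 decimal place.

527.9 m

Phase 1 (accelerating): v₀ = 6.00 m/s, a = 2 m/s².
v = v₀ + at = 6.00 + (2)(10) = 26.0 m/s
Δx = v₀t + ½at² = 6.00·10 + 0.5·2·10² = 160 m

Phase 2 (decelerating): v₀ = 26.0 m/s, a = -2.2 m/s².
v = v₀ + at = 26.0 + (-2.2)(1) = 23.8 m/s
Δx = v₀t + ½at² = 26.0·1 + 0.5·-2.2·1² = 24.9 m

Phase 3 (constant speed): v₀ = 23.8 m/s, a = 0 m/s².
Constant speed: t = d/v = 343/23.8 = 14.4 s
Total distance = 160 + 24.9 + 343 = 528 m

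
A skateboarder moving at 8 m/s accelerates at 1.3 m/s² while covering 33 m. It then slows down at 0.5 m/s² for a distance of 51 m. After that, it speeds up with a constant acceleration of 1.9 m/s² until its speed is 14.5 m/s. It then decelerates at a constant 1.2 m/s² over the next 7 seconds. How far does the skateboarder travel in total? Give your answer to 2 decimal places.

185.43 m

Phase 1 (accelerating): v₀ = 8.00 m/s, a = 1.3 m/s².
v² = v₀² + 2aΔx = 8.00² + 2·1.3·33 = 150 → v = 12.2 m/s
t = (v − v₀)/a = (12.2 − 8.00)/1.3 = 3.26 s

Phase 2 (decelerating): v₀ = 12.2 m/s, a = -0.5 m/s².
v² = v₀² + 2aΔx = 12.2² + 2·-0.5·51 = 98.8 → v = 9.94 m/s
t = (v − v₀)/a = (9.94 − 12.2)/-0.5 = 4.60 s

Phase 3 (accelerating): v₀ = 9.94 m/s, a = 1.9 m/s².
v = v₀ + at → t = (14.5 − 9.94) / 1.9 = 2.40 s
v² = v₀² + 2aΔx → Δx = (14.5² − 9.94²)/(2·1.9) = 29.3 m

Phase 4 (decelerating): v₀ = 14.5 m/s, a = -1.2 m/s².
v = v₀ + at = 14.5 + (-1.2)(7) = 6.10 m/s
Δx = v₀t + ½at² = 14.5·7 + 0.5·-1.2·7² = 72.1 m
Total distance = 33.0 + 51.0 + 29.3 + 72.1 = 185 m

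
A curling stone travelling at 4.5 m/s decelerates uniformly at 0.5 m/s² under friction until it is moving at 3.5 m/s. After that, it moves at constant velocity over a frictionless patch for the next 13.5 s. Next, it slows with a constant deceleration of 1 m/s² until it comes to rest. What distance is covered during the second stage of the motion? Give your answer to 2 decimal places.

Phase 1 (decelerating): v₀ = 4.50 m/s, a = -0.5 m/s².
v = v₀ + at → t = (3.5 − 4.50) / -0.5 = 2.00 s
v² = v₀² + 2aΔx → Δx = (3.5² − 4.50²)/(2·-0.5) = 8.00 m

Phase 2 (constant speed): v₀ = 3.50 m/s, a = 0 m/s².
v = v₀ + at = 3.50 + (0)(13.5) = 3.50 m/s
Δx = v₀t + ½at² = 3.50·13.5 + 0.5·0·13.5² = 47.2 m
Distance in phase 2 = 47.2 m

47.25 m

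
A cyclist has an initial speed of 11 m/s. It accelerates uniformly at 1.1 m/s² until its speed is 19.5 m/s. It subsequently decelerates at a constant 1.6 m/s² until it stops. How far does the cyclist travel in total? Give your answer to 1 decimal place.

Phase 1 (accelerating): v₀ = 11.0 m/s, a = 1.1 m/s².
v = v₀ + at → t = (19.5 − 11.0) / 1.1 = 7.73 s
v² = v₀² + 2aΔx → Δx = (19.5² − 11.0²)/(2·1.1) = 118 m

Phase 2 (decelerating): v₀ = 19.5 m/s, a = -1.6 m/s².
v = v₀ + at → t = (0 − 19.5) / -1.6 = 12.2 s
v² = v₀² + 2aΔx → Δx = (0² − 19.5²)/(2·-1.6) = 119 m
Total distance = 118 + 119 = 237 m

236.7 m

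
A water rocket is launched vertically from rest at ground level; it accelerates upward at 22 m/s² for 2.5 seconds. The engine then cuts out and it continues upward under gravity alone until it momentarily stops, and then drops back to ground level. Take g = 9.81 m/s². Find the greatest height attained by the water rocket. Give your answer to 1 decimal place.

222.9 m

Phase 1 (powered ascent): v₀ = 0 m/s, a = 22 m/s².
v = v₀ + at = 0 + (22)(2.5) = 55.0 m/s
Δx = v₀t + ½at² = 0·2.5 + 0.5·22·2.5² = 68.8 m

Phase 2 (coasting upward): v₀ = 55.0 m/s, a = -9.81 m/s².
v = v₀ + at → t = (0 − 55.0) / -9.81 = 5.61 s
v² = v₀² + 2aΔx → Δx = (0² − 55.0²)/(2·-9.81) = 154 m
Maximum height = 68.8 + 154 = 223 m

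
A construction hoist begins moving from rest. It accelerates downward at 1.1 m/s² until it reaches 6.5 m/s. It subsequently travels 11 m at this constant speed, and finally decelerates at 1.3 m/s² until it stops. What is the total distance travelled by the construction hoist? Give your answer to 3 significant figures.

46.5 m

Phase 1 (accelerating): v₀ = 0 m/s, a = 1.1 m/s².
v = v₀ + at → t = (6.5 − 0) / 1.1 = 5.91 s
v² = v₀² + 2aΔx → Δx = (6.5² − 0²)/(2·1.1) = 19.2 m

Phase 2 (constant speed): v₀ = 6.50 m/s, a = 0 m/s².
Constant speed: t = d/v = 11/6.50 = 1.69 s

Phase 3 (decelerating): v₀ = 6.50 m/s, a = -1.3 m/s².
v = v₀ + at → t = (0 − 6.50) / -1.3 = 5.00 s
v² = v₀² + 2aΔx → Δx = (0² − 6.50²)/(2·-1.3) = 16.2 m
Total distance = 19.2 + 11.0 + 16.2 = 46.5 m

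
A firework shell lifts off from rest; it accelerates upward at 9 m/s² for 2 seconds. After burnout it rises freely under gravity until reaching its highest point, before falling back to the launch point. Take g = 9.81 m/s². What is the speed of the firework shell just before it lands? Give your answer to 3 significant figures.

Phase 1 (powered ascent): v₀ = 0 m/s, a = 9 m/s².
v = v₀ + at = 0 + (9)(2) = 18.0 m/s
Δx = v₀t + ½at² = 0·2 + 0.5·9·2² = 18.0 m

Phase 2 (coasting upward): v₀ = 18.0 m/s, a = -9.81 m/s².
v = v₀ + at → t = (0 − 18.0) / -9.81 = 1.83 s
v² = v₀² + 2aΔx → Δx = (0² − 18.0²)/(2·-9.81) = 16.5 m

Phase 3 (free fall): v₀ = 0 m/s, a = -9.81 m/s².
Falls 34.5 m from rest: t = √(2·34.5/9.81) = 2.65 s; v = g·t = 26.0 m/s.
Impact speed = 26.0 m/s

26.0 m/s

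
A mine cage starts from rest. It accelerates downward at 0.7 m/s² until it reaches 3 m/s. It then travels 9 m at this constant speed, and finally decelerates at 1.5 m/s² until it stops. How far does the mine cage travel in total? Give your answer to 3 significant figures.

Phase 1 (accelerating): v₀ = 0 m/s, a = 0.7 m/s².
v = v₀ + at → t = (3 − 0) / 0.7 = 4.29 s
v² = v₀² + 2aΔx → Δx = (3² − 0²)/(2·0.7) = 6.43 m

Phase 2 (constant speed): v₀ = 3.00 m/s, a = 0 m/s².
Constant speed: t = d/v = 9/3.00 = 3.00 s

Phase 3 (decelerating): v₀ = 3.00 m/s, a = -1.5 m/s².
v = v₀ + at → t = (0 − 3.00) / -1.5 = 2.00 s
v² = v₀² + 2aΔx → Δx = (0² − 3.00²)/(2·-1.5) = 3.00 m
Total distance = 6.43 + 9.00 + 3.00 = 18.4 m

18.4 m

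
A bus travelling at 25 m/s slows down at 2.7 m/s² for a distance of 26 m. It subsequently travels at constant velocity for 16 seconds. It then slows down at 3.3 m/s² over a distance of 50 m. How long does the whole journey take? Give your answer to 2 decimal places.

20.01 s

Phase 1 (decelerating): v₀ = 25.0 m/s, a = -2.7 m/s².
v² = v₀² + 2aΔx = 25.0² + 2·-2.7·26 = 485 → v = 22.0 m/s
t = (v − v₀)/a = (22.0 − 25.0)/-2.7 = 1.11 s

Phase 2 (constant speed): v₀ = 22.0 m/s, a = 0 m/s².
v = v₀ + at = 22.0 + (0)(16) = 22.0 m/s
Δx = v₀t + ½at² = 22.0·16 + 0.5·0·16² = 352 m

Phase 3 (decelerating): v₀ = 22.0 m/s, a = -3.3 m/s².
v² = v₀² + 2aΔx = 22.0² + 2·-3.3·50 = 155 → v = 12.4 m/s
t = (v − v₀)/a = (12.4 − 22.0)/-3.3 = 2.90 s
Total time = 1.11 + 16.0 + 2.90 = 20.0 s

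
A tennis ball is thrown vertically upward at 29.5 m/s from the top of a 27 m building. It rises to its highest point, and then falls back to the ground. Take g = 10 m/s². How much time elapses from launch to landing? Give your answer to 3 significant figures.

6.71 s

Phase 1 (rising): v₀ = 29.5 m/s, a = -10 m/s².
v = v₀ + at → t = (0 − 29.5) / -10 = 2.95 s
v² = v₀² + 2aΔx → Δx = (0² − 29.5²)/(2·-10) = 43.5 m

Phase 2 (falling): v₀ = 0 m/s, a = -10 m/s².
Falls 70.5 m from rest: t = √(2·70.5/10) = 3.76 s; v = g·t = 37.6 m/s.
Total time = 2.95 + 3.76 = 6.71 s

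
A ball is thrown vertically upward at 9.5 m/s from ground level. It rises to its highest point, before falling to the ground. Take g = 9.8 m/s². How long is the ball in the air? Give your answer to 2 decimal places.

Phase 1 (rising): v₀ = 9.50 m/s, a = -9.8 m/s².
v = v₀ + at → t = (0 − 9.50) / -9.8 = 0.969 s
v² = v₀² + 2aΔx → Δx = (0² − 9.50²)/(2·-9.8) = 4.60 m

Phase 2 (falling): v₀ = 0 m/s, a = -9.8 m/s².
Falls 4.60 m from rest: t = √(2·4.60/9.8) = 0.969 s; v = g·t = 9.50 m/s.
Total time = 0.969 + 0.969 = 1.94 s

1.94 s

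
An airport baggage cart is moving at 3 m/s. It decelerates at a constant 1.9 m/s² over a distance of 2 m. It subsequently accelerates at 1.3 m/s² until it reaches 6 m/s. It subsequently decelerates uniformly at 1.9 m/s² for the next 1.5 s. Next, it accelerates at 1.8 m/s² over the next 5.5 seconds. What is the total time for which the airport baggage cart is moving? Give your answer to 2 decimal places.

Phase 1 (decelerating): v₀ = 3.00 m/s, a = -1.9 m/s².
v² = v₀² + 2aΔx = 3.00² + 2·-1.9·2 = 1.40 → v = 1.18 m/s
t = (v − v₀)/a = (1.18 − 3.00)/-1.9 = 0.956 s

Phase 2 (accelerating): v₀ = 1.18 m/s, a = 1.3 m/s².
v = v₀ + at → t = (6 − 1.18) / 1.3 = 3.71 s
v² = v₀² + 2aΔx → Δx = (6² − 1.18²)/(2·1.3) = 13.3 m

Phase 3 (decelerating): v₀ = 6.00 m/s, a = -1.9 m/s².
v = v₀ + at = 6.00 + (-1.9)(1.5) = 3.15 m/s
Δx = v₀t + ½at² = 6.00·1.5 + 0.5·-1.9·1.5² = 6.86 m

Phase 4 (accelerating): v₀ = 3.15 m/s, a = 1.8 m/s².
v = v₀ + at = 3.15 + (1.8)(5.5) = 13.1 m/s
Δx = v₀t + ½at² = 3.15·5.5 + 0.5·1.8·5.5² = 44.6 m
Total time = 0.956 + 3.71 + 1.50 + 5.50 = 11.7 s

11.66 s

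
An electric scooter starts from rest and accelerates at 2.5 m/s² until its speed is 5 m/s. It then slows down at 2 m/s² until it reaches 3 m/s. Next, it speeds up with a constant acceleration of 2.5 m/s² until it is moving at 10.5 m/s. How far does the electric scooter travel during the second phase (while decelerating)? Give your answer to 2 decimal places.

Phase 1 (accelerating): v₀ = 0 m/s, a = 2.5 m/s².
v = v₀ + at → t = (5 − 0) / 2.5 = 2.00 s
v² = v₀² + 2aΔx → Δx = (5² − 0²)/(2·2.5) = 5.00 m

Phase 2 (decelerating): v₀ = 5.00 m/s, a = -2 m/s².
v = v₀ + at → t = (3 − 5.00) / -2 = 1.00 s
v² = v₀² + 2aΔx → Δx = (3² − 5.00²)/(2·-2) = 4.00 m
Distance in phase 2 = 4.00 m

4.00 m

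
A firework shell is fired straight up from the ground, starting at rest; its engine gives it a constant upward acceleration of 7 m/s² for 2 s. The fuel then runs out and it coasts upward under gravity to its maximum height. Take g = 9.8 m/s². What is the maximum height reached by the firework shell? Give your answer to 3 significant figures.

24.0 m

Phase 1 (powered ascent): v₀ = 0 m/s, a = 7 m/s².
v = v₀ + at = 0 + (7)(2) = 14.0 m/s
Δx = v₀t + ½at² = 0·2 + 0.5·7·2² = 14.0 m

Phase 2 (coasting upward): v₀ = 14.0 m/s, a = -9.8 m/s².
v = v₀ + at → t = (0 − 14.0) / -9.8 = 1.43 s
v² = v₀² + 2aΔx → Δx = (0² − 14.0²)/(2·-9.8) = 10.0 m
Maximum height = 14.0 + 10.0 = 24.0 m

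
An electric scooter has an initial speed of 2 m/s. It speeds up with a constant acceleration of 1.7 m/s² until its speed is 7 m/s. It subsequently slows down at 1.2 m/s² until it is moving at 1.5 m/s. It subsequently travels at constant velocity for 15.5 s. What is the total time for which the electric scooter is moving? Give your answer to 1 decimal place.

23.0 s

Phase 1 (accelerating): v₀ = 2.00 m/s, a = 1.7 m/s².
v = v₀ + at → t = (7 − 2.00) / 1.7 = 2.94 s
v² = v₀² + 2aΔx → Δx = (7² − 2.00²)/(2·1.7) = 13.2 m

Phase 2 (decelerating): v₀ = 7.00 m/s, a = -1.2 m/s².
v = v₀ + at → t = (1.5 − 7.00) / -1.2 = 4.58 s
v² = v₀² + 2aΔx → Δx = (1.5² − 7.00²)/(2·-1.2) = 19.5 m

Phase 3 (constant speed): v₀ = 1.50 m/s, a = 0 m/s².
v = v₀ + at = 1.50 + (0)(15.5) = 1.50 m/s
Δx = v₀t + ½at² = 1.50·15.5 + 0.5·0·15.5² = 23.2 m
Total time = 2.94 + 4.58 + 15.5 = 23.0 s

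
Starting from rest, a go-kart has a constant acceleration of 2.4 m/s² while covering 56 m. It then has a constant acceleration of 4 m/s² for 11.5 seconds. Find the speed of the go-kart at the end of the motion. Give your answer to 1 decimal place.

62.4 m/s

Phase 1 (accelerating): v₀ = 0 m/s, a = 2.4 m/s².
v² = v₀² + 2aΔx = 0² + 2·2.4·56 = 269 → v = 16.4 m/s
t = (v − v₀)/a = (16.4 − 0)/2.4 = 6.83 s

Phase 2 (accelerating): v₀ = 16.4 m/s, a = 4 m/s².
v = v₀ + at = 16.4 + (4)(11.5) = 62.4 m/s
Δx = v₀t + ½at² = 16.4·11.5 + 0.5·4·11.5² = 453 m
Final speed = 62.4 m/s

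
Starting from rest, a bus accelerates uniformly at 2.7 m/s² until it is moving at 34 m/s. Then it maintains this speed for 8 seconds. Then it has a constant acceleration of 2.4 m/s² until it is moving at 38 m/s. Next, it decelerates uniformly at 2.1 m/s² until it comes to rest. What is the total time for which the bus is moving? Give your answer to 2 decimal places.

Phase 1 (accelerating): v₀ = 0 m/s, a = 2.7 m/s².
v = v₀ + at → t = (34 − 0) / 2.7 = 12.6 s
v² = v₀² + 2aΔx → Δx = (34² − 0²)/(2·2.7) = 214 m

Phase 2 (constant speed): v₀ = 34.0 m/s, a = 0 m/s².
v = v₀ + at = 34.0 + (0)(8) = 34.0 m/s
Δx = v₀t + ½at² = 34.0·8 + 0.5·0·8² = 272 m

Phase 3 (accelerating): v₀ = 34.0 m/s, a = 2.4 m/s².
v = v₀ + at → t = (38 − 34.0) / 2.4 = 1.67 s
v² = v₀² + 2aΔx → Δx = (38² − 34.0²)/(2·2.4) = 60.0 m

Phase 4 (decelerating): v₀ = 38.0 m/s, a = -2.1 m/s².
v = v₀ + at → t = (0 − 38.0) / -2.1 = 18.1 s
v² = v₀² + 2aΔx → Δx = (0² − 38.0²)/(2·-2.1) = 344 m
Total time = 12.6 + 8.00 + 1.67 + 18.1 = 40.4 s

40.35 s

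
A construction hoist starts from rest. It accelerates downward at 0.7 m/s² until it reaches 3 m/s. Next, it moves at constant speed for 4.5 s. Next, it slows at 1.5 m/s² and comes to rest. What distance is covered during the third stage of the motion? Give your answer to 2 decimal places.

Phase 1 (accelerating): v₀ = 0 m/s, a = 0.7 m/s².
v = v₀ + at → t = (3 − 0) / 0.7 = 4.29 s
v² = v₀² + 2aΔx → Δx = (3² − 0²)/(2·0.7) = 6.43 m

Phase 2 (constant speed): v₀ = 3.00 m/s, a = 0 m/s².
v = v₀ + at = 3.00 + (0)(4.5) = 3.00 m/s
Δx = v₀t + ½at² = 3.00·4.5 + 0.5·0·4.5² = 13.5 m

Phase 3 (decelerating): v₀ = 3.00 m/s, a = -1.5 m/s².
v = v₀ + at → t = (0 − 3.00) / -1.5 = 2.00 s
v² = v₀² + 2aΔx → Δx = (0² − 3.00²)/(2·-1.5) = 3.00 m
Distance in phase 3 = 3.00 m

3.00 m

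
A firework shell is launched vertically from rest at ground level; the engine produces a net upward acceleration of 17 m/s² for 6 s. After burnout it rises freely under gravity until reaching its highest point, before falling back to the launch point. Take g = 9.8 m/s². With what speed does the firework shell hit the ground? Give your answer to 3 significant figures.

128 m/s

Phase 1 (powered ascent): v₀ = 0 m/s, a = 17 m/s².
v = v₀ + at = 0 + (17)(6) = 102 m/s
Δx = v₀t + ½at² = 0·6 + 0.5·17·6² = 306 m

Phase 2 (coasting upward): v₀ = 102 m/s, a = -9.8 m/s².
v = v₀ + at → t = (0 − 102) / -9.8 = 10.4 s
v² = v₀² + 2aΔx → Δx = (0² − 102²)/(2·-9.8) = 531 m

Phase 3 (free fall): v₀ = 0 m/s, a = -9.8 m/s².
Falls 837 m from rest: t = √(2·837/9.8) = 13.1 s; v = g·t = 128 m/s.
Impact speed = 128 m/s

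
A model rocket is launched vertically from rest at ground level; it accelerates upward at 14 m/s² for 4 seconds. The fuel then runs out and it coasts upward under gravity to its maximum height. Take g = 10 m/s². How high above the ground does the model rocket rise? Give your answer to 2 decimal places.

268.80 m

Phase 1 (powered ascent): v₀ = 0 m/s, a = 14 m/s².
v = v₀ + at = 0 + (14)(4) = 56.0 m/s
Δx = v₀t + ½at² = 0·4 + 0.5·14·4² = 112 m

Phase 2 (coasting upward): v₀ = 56.0 m/s, a = -10 m/s².
v = v₀ + at → t = (0 − 56.0) / -10 = 5.60 s
v² = v₀² + 2aΔx → Δx = (0² − 56.0²)/(2·-10) = 157 m
Maximum height = 112 + 157 = 269 m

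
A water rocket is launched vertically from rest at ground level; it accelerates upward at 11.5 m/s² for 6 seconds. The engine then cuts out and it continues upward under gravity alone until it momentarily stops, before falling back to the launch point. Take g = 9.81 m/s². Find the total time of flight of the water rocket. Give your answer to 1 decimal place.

Phase 1 (powered ascent): v₀ = 0 m/s, a = 11.5 m/s².
v = v₀ + at = 0 + (11.5)(6) = 69.0 m/s
Δx = v₀t + ½at² = 0·6 + 0.5·11.5·6² = 207 m

Phase 2 (coasting upward): v₀ = 69.0 m/s, a = -9.81 m/s².
v = v₀ + at → t = (0 − 69.0) / -9.81 = 7.03 s
v² = v₀² + 2aΔx → Δx = (0² − 69.0²)/(2·-9.81) = 243 m

Phase 3 (free fall): v₀ = 0 m/s, a = -9.81 m/s².
Falls 450 m from rest: t = √(2·450/9.81) = 9.57 s; v = g·t = 93.9 m/s.
Total time = 6.00 + 7.03 + 9.57 = 22.6 s

22.6 s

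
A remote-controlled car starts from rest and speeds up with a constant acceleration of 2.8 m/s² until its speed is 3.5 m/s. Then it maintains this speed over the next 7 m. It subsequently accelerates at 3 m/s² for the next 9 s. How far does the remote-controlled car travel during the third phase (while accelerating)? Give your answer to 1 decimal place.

Phase 1 (accelerating): v₀ = 0 m/s, a = 2.8 m/s².
v = v₀ + at → t = (3.5 − 0) / 2.8 = 1.25 s
v² = v₀² + 2aΔx → Δx = (3.5² − 0²)/(2·2.8) = 2.19 m

Phase 2 (constant speed): v₀ = 3.50 m/s, a = 0 m/s².
Constant speed: t = d/v = 7/3.50 = 2.00 s

Phase 3 (accelerating): v₀ = 3.50 m/s, a = 3 m/s².
v = v₀ + at = 3.50 + (3)(9) = 30.5 m/s
Δx = v₀t + ½at² = 3.50·9 + 0.5·3·9² = 153 m
Distance in phase 3 = 153 m

153.0 m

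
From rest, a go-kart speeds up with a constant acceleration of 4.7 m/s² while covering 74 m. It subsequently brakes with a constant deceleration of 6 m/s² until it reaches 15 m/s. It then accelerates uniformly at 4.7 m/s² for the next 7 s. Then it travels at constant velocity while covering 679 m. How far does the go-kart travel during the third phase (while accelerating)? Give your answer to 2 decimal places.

220.15 m

Phase 1 (accelerating): v₀ = 0 m/s, a = 4.7 m/s².
v² = v₀² + 2aΔx = 0² + 2·4.7·74 = 696 → v = 26.4 m/s
t = (v − v₀)/a = (26.4 − 0)/4.7 = 5.61 s

Phase 2 (decelerating): v₀ = 26.4 m/s, a = -6 m/s².
v = v₀ + at → t = (15 − 26.4) / -6 = 1.90 s
v² = v₀² + 2aΔx → Δx = (15² − 26.4²)/(2·-6) = 39.2 m

Phase 3 (accelerating): v₀ = 15.0 m/s, a = 4.7 m/s².
v = v₀ + at = 15.0 + (4.7)(7) = 47.9 m/s
Δx = v₀t + ½at² = 15.0·7 + 0.5·4.7·7² = 220 m
Distance in phase 3 = 220 m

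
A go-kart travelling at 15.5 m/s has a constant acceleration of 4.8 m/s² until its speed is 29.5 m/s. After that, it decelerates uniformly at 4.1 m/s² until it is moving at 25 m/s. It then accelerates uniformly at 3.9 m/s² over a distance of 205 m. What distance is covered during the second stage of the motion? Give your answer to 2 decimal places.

29.91 m

Phase 1 (accelerating): v₀ = 15.5 m/s, a = 4.8 m/s².
v = v₀ + at → t = (29.5 − 15.5) / 4.8 = 2.92 s
v² = v₀² + 2aΔx → Δx = (29.5² − 15.5²)/(2·4.8) = 65.6 m

Phase 2 (decelerating): v₀ = 29.5 m/s, a = -4.1 m/s².
v = v₀ + at → t = (25 − 29.5) / -4.1 = 1.10 s
v² = v₀² + 2aΔx → Δx = (25² − 29.5²)/(2·-4.1) = 29.9 m
Distance in phase 2 = 29.9 m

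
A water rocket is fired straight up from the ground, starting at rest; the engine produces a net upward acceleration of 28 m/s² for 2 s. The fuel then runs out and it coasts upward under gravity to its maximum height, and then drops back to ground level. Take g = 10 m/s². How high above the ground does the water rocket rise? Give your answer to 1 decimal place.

212.8 m

Phase 1 (powered ascent): v₀ = 0 m/s, a = 28 m/s².
v = v₀ + at = 0 + (28)(2) = 56.0 m/s
Δx = v₀t + ½at² = 0·2 + 0.5·28·2² = 56.0 m

Phase 2 (coasting upward): v₀ = 56.0 m/s, a = -10 m/s².
v = v₀ + at → t = (0 − 56.0) / -10 = 5.60 s
v² = v₀² + 2aΔx → Δx = (0² − 56.0²)/(2·-10) = 157 m
Maximum height = 56.0 + 157 = 213 m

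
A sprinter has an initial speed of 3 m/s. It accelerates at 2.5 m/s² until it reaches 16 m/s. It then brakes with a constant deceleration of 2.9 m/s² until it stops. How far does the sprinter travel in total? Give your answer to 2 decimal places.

Phase 1 (accelerating): v₀ = 3.00 m/s, a = 2.5 m/s².
v = v₀ + at → t = (16 − 3.00) / 2.5 = 5.20 s
v² = v₀² + 2aΔx → Δx = (16² − 3.00²)/(2·2.5) = 49.4 m

Phase 2 (decelerating): v₀ = 16.0 m/s, a = -2.9 m/s².
v = v₀ + at → t = (0 − 16.0) / -2.9 = 5.52 s
v² = v₀² + 2aΔx → Δx = (0² − 16.0²)/(2·-2.9) = 44.1 m
Total distance = 49.4 + 44.1 = 93.5 m

93.54 m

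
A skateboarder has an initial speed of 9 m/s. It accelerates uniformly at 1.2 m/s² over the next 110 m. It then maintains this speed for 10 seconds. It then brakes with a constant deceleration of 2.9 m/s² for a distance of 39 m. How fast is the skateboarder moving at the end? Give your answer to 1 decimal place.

Phase 1 (accelerating): v₀ = 9.00 m/s, a = 1.2 m/s².
v² = v₀² + 2aΔx = 9.00² + 2·1.2·110 = 345 → v = 18.6 m/s
t = (v − v₀)/a = (18.6 − 9.00)/1.2 = 7.98 s

Phase 2 (constant speed): v₀ = 18.6 m/s, a = 0 m/s².
v = v₀ + at = 18.6 + (0)(10) = 18.6 m/s
Δx = v₀t + ½at² = 18.6·10 + 0.5·0·10² = 186 m

Phase 3 (decelerating): v₀ = 18.6 m/s, a = -2.9 m/s².
v² = v₀² + 2aΔx = 18.6² + 2·-2.9·39 = 119 → v = 10.9 m/s
t = (v − v₀)/a = (10.9 − 18.6)/-2.9 = 2.65 s
Final speed = 10.9 m/s

10.9 m/s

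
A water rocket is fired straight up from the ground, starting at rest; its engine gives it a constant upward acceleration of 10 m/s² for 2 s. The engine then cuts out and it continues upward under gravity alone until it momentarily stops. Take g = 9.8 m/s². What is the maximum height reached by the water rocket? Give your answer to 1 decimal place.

Phase 1 (powered ascent): v₀ = 0 m/s, a = 10 m/s².
v = v₀ + at = 0 + (10)(2) = 20.0 m/s
Δx = v₀t + ½at² = 0·2 + 0.5·10·2² = 20.0 m

Phase 2 (coasting upward): v₀ = 20.0 m/s, a = -9.8 m/s².
v = v₀ + at → t = (0 − 20.0) / -9.8 = 2.04 s
v² = v₀² + 2aΔx → Δx = (0² − 20.0²)/(2·-9.8) = 20.4 m
Maximum height = 20.0 + 20.4 = 40.4 m

40.4 m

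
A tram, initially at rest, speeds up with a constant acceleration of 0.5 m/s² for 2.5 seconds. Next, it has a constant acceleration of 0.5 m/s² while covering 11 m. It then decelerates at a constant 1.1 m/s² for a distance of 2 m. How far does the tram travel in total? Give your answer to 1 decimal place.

14.6 m

Phase 1 (accelerating): v₀ = 0 m/s, a = 0.5 m/s².
v = v₀ + at = 0 + (0.5)(2.5) = 1.25 m/s
Δx = v₀t + ½at² = 0·2.5 + 0.5·0.5·2.5² = 1.56 m

Phase 2 (accelerating): v₀ = 1.25 m/s, a = 0.5 m/s².
v² = v₀² + 2aΔx = 1.25² + 2·0.5·11 = 12.6 → v = 3.54 m/s
t = (v − v₀)/a = (3.54 − 1.25)/0.5 = 4.59 s

Phase 3 (decelerating): v₀ = 3.54 m/s, a = -1.1 m/s².
v² = v₀² + 2aΔx = 3.54² + 2·-1.1·2 = 8.16 → v = 2.86 m/s
t = (v − v₀)/a = (2.86 − 3.54)/-1.1 = 0.625 s
Total distance = 1.56 + 11.0 + 2.00 = 14.6 m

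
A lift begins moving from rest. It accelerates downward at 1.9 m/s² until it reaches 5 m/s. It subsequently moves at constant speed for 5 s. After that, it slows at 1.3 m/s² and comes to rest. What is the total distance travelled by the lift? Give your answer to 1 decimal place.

41.2 m

Phase 1 (accelerating): v₀ = 0 m/s, a = 1.9 m/s².
v = v₀ + at → t = (5 − 0) / 1.9 = 2.63 s
v² = v₀² + 2aΔx → Δx = (5² − 0²)/(2·1.9) = 6.58 m

Phase 2 (constant speed): v₀ = 5.00 m/s, a = 0 m/s².
v = v₀ + at = 5.00 + (0)(5) = 5.00 m/s
Δx = v₀t + ½at² = 5.00·5 + 0.5·0·5² = 25.0 m

Phase 3 (decelerating): v₀ = 5.00 m/s, a = -1.3 m/s².
v = v₀ + at → t = (0 − 5.00) / -1.3 = 3.85 s
v² = v₀² + 2aΔx → Δx = (0² − 5.00²)/(2·-1.3) = 9.62 m
Total distance = 6.58 + 25.0 + 9.62 = 41.2 m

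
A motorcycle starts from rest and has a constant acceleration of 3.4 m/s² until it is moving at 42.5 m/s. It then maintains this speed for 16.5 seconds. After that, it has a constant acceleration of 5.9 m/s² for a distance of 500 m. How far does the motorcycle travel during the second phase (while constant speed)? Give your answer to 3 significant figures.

701 m

Phase 1 (accelerating): v₀ = 0 m/s, a = 3.4 m/s².
v = v₀ + at → t = (42.5 − 0) / 3.4 = 12.5 s
v² = v₀² + 2aΔx → Δx = (42.5² − 0²)/(2·3.4) = 266 m

Phase 2 (constant speed): v₀ = 42.5 m/s, a = 0 m/s².
v = v₀ + at = 42.5 + (0)(16.5) = 42.5 m/s
Δx = v₀t + ½at² = 42.5·16.5 + 0.5·0·16.5² = 701 m
Distance in phase 2 = 701 m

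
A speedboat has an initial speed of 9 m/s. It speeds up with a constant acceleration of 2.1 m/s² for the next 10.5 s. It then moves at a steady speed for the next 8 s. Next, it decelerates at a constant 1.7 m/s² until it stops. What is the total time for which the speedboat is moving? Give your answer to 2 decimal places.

Phase 1 (accelerating): v₀ = 9.00 m/s, a = 2.1 m/s².
v = v₀ + at = 9.00 + (2.1)(10.5) = 31.1 m/s
Δx = v₀t + ½at² = 9.00·10.5 + 0.5·2.1·10.5² = 210 m

Phase 2 (constant speed): v₀ = 31.1 m/s, a = 0 m/s².
v = v₀ + at = 31.1 + (0)(8) = 31.1 m/s
Δx = v₀t + ½at² = 31.1·8 + 0.5·0·8² = 248 m

Phase 3 (decelerating): v₀ = 31.1 m/s, a = -1.7 m/s².
v = v₀ + at → t = (0 − 31.1) / -1.7 = 18.3 s
v² = v₀² + 2aΔx → Δx = (0² − 31.1²)/(2·-1.7) = 284 m
Total time = 10.5 + 8.00 + 18.3 = 36.8 s

36.76 s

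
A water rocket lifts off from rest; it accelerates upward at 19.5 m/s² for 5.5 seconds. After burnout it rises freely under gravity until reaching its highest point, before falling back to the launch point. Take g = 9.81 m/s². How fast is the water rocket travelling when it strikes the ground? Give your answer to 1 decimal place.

Phase 1 (powered ascent): v₀ = 0 m/s, a = 19.5 m/s².
v = v₀ + at = 0 + (19.5)(5.5) = 107 m/s
Δx = v₀t + ½at² = 0·5.5 + 0.5·19.5·5.5² = 295 m

Phase 2 (coasting upward): v₀ = 107 m/s, a = -9.81 m/s².
v = v₀ + at → t = (0 − 107) / -9.81 = 10.9 s
v² = v₀² + 2aΔx → Δx = (0² − 107²)/(2·-9.81) = 586 m

Phase 3 (free fall): v₀ = 0 m/s, a = -9.81 m/s².
Falls 881 m from rest: t = √(2·881/9.81) = 13.4 s; v = g·t = 131 m/s.
Impact speed = 131 m/s

131.5 m/s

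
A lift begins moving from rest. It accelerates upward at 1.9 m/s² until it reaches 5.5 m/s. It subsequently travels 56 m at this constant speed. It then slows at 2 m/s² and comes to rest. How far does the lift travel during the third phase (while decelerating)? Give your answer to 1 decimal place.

Phase 1 (accelerating): v₀ = 0 m/s, a = 1.9 m/s².
v = v₀ + at → t = (5.5 − 0) / 1.9 = 2.89 s
v² = v₀² + 2aΔx → Δx = (5.5² − 0²)/(2·1.9) = 7.96 m

Phase 2 (constant speed): v₀ = 5.50 m/s, a = 0 m/s².
Constant speed: t = d/v = 56/5.50 = 10.2 s

Phase 3 (decelerating): v₀ = 5.50 m/s, a = -2 m/s².
v = v₀ + at → t = (0 − 5.50) / -2 = 2.75 s
v² = v₀² + 2aΔx → Δx = (0² − 5.50²)/(2·-2) = 7.56 m
Distance in phase 3 = 7.56 m

7.6 m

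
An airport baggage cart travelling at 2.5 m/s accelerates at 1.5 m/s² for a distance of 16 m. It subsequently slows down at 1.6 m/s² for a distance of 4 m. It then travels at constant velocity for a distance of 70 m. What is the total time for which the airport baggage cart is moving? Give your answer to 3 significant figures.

14.7 s

Phase 1 (accelerating): v₀ = 2.50 m/s, a = 1.5 m/s².
v² = v₀² + 2aΔx = 2.50² + 2·1.5·16 = 54.2 → v = 7.37 m/s
t = (v − v₀)/a = (7.37 − 2.50)/1.5 = 3.24 s

Phase 2 (decelerating): v₀ = 7.37 m/s, a = -1.6 m/s².
v² = v₀² + 2aΔx = 7.37² + 2·-1.6·4 = 41.4 → v = 6.44 m/s
t = (v − v₀)/a = (6.44 − 7.37)/-1.6 = 0.580 s

Phase 3 (constant speed): v₀ = 6.44 m/s, a = 0 m/s².
Constant speed: t = d/v = 70/6.44 = 10.9 s
Total time = 3.24 + 0.580 + 10.9 = 14.7 s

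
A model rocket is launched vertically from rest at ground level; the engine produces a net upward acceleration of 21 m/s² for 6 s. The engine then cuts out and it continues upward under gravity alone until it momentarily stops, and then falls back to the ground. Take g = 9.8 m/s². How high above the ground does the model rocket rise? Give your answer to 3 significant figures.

Phase 1 (powered ascent): v₀ = 0 m/s, a = 21 m/s².
v = v₀ + at = 0 + (21)(6) = 126 m/s
Δx = v₀t + ½at² = 0·6 + 0.5·21·6² = 378 m

Phase 2 (coasting upward): v₀ = 126 m/s, a = -9.8 m/s².
v = v₀ + at → t = (0 − 126) / -9.8 = 12.9 s
v² = v₀² + 2aΔx → Δx = (0² − 126²)/(2·-9.8) = 810 m
Maximum height = 378 + 810 = 1190 m

1190 m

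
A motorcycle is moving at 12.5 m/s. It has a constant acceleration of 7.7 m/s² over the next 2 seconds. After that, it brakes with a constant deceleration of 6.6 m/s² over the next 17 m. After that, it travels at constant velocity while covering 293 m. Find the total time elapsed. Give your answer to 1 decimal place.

15.1 s

Phase 1 (accelerating): v₀ = 12.5 m/s, a = 7.7 m/s².
v = v₀ + at = 12.5 + (7.7)(2) = 27.9 m/s
Δx = v₀t + ½at² = 12.5·2 + 0.5·7.7·2² = 40.4 m

Phase 2 (decelerating): v₀ = 27.9 m/s, a = -6.6 m/s².
v² = v₀² + 2aΔx = 27.9² + 2·-6.6·17 = 554 → v = 23.5 m/s
t = (v − v₀)/a = (23.5 − 27.9)/-6.6 = 0.661 s

Phase 3 (constant speed): v₀ = 23.5 m/s, a = 0 m/s².
Constant speed: t = d/v = 293/23.5 = 12.4 s
Total time = 2.00 + 0.661 + 12.4 = 15.1 s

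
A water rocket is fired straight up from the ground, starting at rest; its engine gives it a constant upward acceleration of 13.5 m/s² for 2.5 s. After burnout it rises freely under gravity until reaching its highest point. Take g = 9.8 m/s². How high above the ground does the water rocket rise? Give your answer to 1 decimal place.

Phase 1 (powered ascent): v₀ = 0 m/s, a = 13.5 m/s².
v = v₀ + at = 0 + (13.5)(2.5) = 33.8 m/s
Δx = v₀t + ½at² = 0·2.5 + 0.5·13.5·2.5² = 42.2 m

Phase 2 (coasting upward): v₀ = 33.8 m/s, a = -9.8 m/s².
v = v₀ + at → t = (0 − 33.8) / -9.8 = 3.44 s
v² = v₀² + 2aΔx → Δx = (0² − 33.8²)/(2·-9.8) = 58.1 m
Maximum height = 42.2 + 58.1 = 100 m

100.3 m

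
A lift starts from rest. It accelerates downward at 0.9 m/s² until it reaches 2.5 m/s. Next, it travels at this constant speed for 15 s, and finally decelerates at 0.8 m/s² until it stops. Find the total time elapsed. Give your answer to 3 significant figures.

20.9 s

Phase 1 (accelerating): v₀ = 0 m/s, a = 0.9 m/s².
v = v₀ + at → t = (2.5 − 0) / 0.9 = 2.78 s
v² = v₀² + 2aΔx → Δx = (2.5² − 0²)/(2·0.9) = 3.47 m

Phase 2 (constant speed): v₀ = 2.50 m/s, a = 0 m/s².
v = v₀ + at = 2.50 + (0)(15) = 2.50 m/s
Δx = v₀t + ½at² = 2.50·15 + 0.5·0·15² = 37.5 m

Phase 3 (decelerating): v₀ = 2.50 m/s, a = -0.8 m/s².
v = v₀ + at → t = (0 − 2.50) / -0.8 = 3.12 s
v² = v₀² + 2aΔx → Δx = (0² − 2.50²)/(2·-0.8) = 3.91 m
Total time = 2.78 + 15.0 + 3.12 = 20.9 s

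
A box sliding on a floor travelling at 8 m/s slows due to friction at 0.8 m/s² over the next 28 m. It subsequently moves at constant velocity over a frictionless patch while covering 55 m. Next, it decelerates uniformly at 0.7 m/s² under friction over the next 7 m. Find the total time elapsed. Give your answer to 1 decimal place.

19.0 s

Phase 1 (decelerating): v₀ = 8.00 m/s, a = -0.8 m/s².
v² = v₀² + 2aΔx = 8.00² + 2·-0.8·28 = 19.2 → v = 4.38 m/s
t = (v − v₀)/a = (4.38 − 8.00)/-0.8 = 4.52 s

Phase 2 (constant speed): v₀ = 4.38 m/s, a = 0 m/s².
Constant speed: t = d/v = 55/4.38 = 12.6 s

Phase 3 (decelerating): v₀ = 4.38 m/s, a = -0.7 m/s².
v² = v₀² + 2aΔx = 4.38² + 2·-0.7·7 = 9.40 → v = 3.07 m/s
t = (v − v₀)/a = (3.07 − 4.38)/-0.7 = 1.88 s
Total time = 4.52 + 12.6 + 1.88 = 19.0 s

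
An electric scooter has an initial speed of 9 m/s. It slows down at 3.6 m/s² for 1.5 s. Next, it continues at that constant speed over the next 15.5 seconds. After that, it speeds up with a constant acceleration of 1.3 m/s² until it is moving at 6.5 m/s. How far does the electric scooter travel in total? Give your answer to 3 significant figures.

76.5 m

Phase 1 (decelerating): v₀ = 9.00 m/s, a = -3.6 m/s².
v = v₀ + at = 9.00 + (-3.6)(1.5) = 3.60 m/s
Δx = v₀t + ½at² = 9.00·1.5 + 0.5·-3.6·1.5² = 9.45 m

Phase 2 (constant speed): v₀ = 3.60 m/s, a = 0 m/s².
v = v₀ + at = 3.60 + (0)(15.5) = 3.60 m/s
Δx = v₀t + ½at² = 3.60·15.5 + 0.5·0·15.5² = 55.8 m

Phase 3 (accelerating): v₀ = 3.60 m/s, a = 1.3 m/s².
v = v₀ + at → t = (6.5 − 3.60) / 1.3 = 2.23 s
v² = v₀² + 2aΔx → Δx = (6.5² − 3.60²)/(2·1.3) = 11.3 m
Total distance = 9.45 + 55.8 + 11.3 = 76.5 m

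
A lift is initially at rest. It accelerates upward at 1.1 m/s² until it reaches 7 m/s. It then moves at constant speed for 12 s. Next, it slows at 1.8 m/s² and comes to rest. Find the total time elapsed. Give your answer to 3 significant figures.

Phase 1 (accelerating): v₀ = 0 m/s, a = 1.1 m/s².
v = v₀ + at → t = (7 − 0) / 1.1 = 6.36 s
v² = v₀² + 2aΔx → Δx = (7² − 0²)/(2·1.1) = 22.3 m

Phase 2 (constant speed): v₀ = 7.00 m/s, a = 0 m/s².
v = v₀ + at = 7.00 + (0)(12) = 7.00 m/s
Δx = v₀t + ½at² = 7.00·12 + 0.5·0·12² = 84.0 m

Phase 3 (decelerating): v₀ = 7.00 m/s, a = -1.8 m/s².
v = v₀ + at → t = (0 − 7.00) / -1.8 = 3.89 s
v² = v₀² + 2aΔx → Δx = (0² − 7.00²)/(2·-1.8) = 13.6 m
Total time = 6.36 + 12.0 + 3.89 = 22.3 s

22.3 s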